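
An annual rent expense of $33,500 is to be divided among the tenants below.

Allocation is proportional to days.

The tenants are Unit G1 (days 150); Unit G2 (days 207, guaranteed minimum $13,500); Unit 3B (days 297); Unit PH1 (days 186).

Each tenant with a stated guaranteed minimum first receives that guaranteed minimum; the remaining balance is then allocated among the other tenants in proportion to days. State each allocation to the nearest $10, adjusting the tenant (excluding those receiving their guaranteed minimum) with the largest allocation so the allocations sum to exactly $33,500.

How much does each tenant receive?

Unit G1: $4,740; Unit G2: $13,500; Unit 3B: $9,380; Unit PH1: $5,880

Guaranteed amounts: Unit G2 $13,500. Balance $20,000.
Balance split over remaining days 633: Unit G1 4,739.34 → $4,740; Unit 3B 9,383.89 → $9,380; Unit PH1 5,876.78 → $5,880.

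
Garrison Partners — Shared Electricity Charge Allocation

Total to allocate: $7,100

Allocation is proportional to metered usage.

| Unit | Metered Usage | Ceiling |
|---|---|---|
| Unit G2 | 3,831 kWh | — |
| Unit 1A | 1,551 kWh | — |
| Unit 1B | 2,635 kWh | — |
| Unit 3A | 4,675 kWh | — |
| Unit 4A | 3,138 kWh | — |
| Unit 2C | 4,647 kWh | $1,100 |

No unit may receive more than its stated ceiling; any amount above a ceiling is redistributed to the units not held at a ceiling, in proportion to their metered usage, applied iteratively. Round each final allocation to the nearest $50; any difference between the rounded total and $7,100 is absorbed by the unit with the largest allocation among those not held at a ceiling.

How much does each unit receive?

Combined metered usage = 20,477.
Pro-rata shares before constraints: Unit G2 1,328.32; Unit 1A 537.78; Unit 1B 913.63; Unit 3A 1,620.96; Unit 4A 1,088.04; Unit 2C 1,611.26.
Cap binds for Unit 2C ($1,100); residual $6,000 reallocated over remaining metered usage 15,830.
Redistributed shares: Unit G2 1,452.05 → $1,450; Unit 1A 587.87 → $600; Unit 1B 998.74 → $1,000; Unit 3A 1,771.95 → $1,750; Unit 4A 1,189.39 → $1,200.

Unit G2: $1,450 · Unit 1A: $600 · Unit 1B: $1,000 · Unit 3A: $1,750 · Unit 4A: $1,200 · Unit 2C: $1,100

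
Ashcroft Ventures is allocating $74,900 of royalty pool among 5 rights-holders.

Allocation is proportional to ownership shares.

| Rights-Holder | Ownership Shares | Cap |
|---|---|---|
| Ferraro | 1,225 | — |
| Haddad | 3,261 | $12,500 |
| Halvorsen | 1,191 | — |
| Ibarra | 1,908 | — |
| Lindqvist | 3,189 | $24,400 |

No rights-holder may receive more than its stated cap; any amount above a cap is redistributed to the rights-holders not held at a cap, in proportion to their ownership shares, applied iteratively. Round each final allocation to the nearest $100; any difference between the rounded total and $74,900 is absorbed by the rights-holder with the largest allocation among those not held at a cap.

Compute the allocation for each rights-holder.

Ownership shares total: 10,774.
Proportional shares (ignoring caps): Ferraro 8,516.10; Haddad 22,670.22; Halvorsen 8,279.74; Ibarra 13,264.27; Lindqvist 22,169.68.
Held at cap: Haddad ($12,500); residual $62,400 reallocated over remaining ownership shares 7,513.
Held at cap: Lindqvist ($24,400); residual $38,000 reallocated over remaining ownership shares 4,324.
Remaining shares: Ferraro 10,765.49 → $10,800; Halvorsen 10,466.70 → $10,500; Ibarra 16,767.81 → $16,800.
Rounding difference −$100 applied to Ibarra → $16,700.

Ferraro: $10,800 · Haddad: $12,500 · Halvorsen: $10,500 · Ibarra: $16,700 · Lindqvist: $24,400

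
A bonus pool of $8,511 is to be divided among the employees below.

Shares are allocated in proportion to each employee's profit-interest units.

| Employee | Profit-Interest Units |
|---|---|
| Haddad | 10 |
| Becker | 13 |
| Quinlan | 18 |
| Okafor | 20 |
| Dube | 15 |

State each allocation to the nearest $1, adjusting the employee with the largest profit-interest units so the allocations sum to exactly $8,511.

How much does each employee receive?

Total profit-interest units = 10 + 13 + 18 + 20 + 15 = 76.
Proportional shares: Haddad 1,119.87; Becker 1,455.83; Quinlan 2,015.76; Okafor 2,239.74; Dube 1,679.80.
Rounded to nearest $1: Haddad $1,120; Becker $1,456; Quinlan $2,016; Okafor $2,240; Dube $1,680. Sum = $8,512.
Difference $8,511 − $8,512 = −$1 applied to largest profit-interest units (Okafor): Okafor becomes $2,239.

Haddad: $1,120 | Becker: $1,456 | Quinlan: $2,016 | Okafor: $2,239 | Dube: $1,680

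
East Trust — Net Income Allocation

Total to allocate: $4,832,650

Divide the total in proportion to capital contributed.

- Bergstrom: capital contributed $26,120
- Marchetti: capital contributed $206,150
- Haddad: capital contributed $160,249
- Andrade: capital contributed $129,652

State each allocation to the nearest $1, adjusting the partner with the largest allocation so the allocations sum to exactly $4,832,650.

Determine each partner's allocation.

Bergstrom: $241,738 | Marchetti: $1,907,902 | Haddad: $1,483,091 | Andrade: $1,199,919

Combined capital contributed = 522,171.
Raw shares: Bergstrom 26,120/522,171 × $4,832,650 = 241,738.47; Marchetti 206,150/522,171 × $4,832,650 = 1,907,901.43; Haddad 160,249/522,171 × $4,832,650 = 1,483,091.42; Andrade 129,652/522,171 × $4,832,650 = 1,199,918.68.
Rounded to nearest $1: Bergstrom $241,738; Marchetti $1,907,901; Haddad $1,483,091; Andrade $1,199,919. Sum = $4,832,649.
Difference $4,832,650 − $4,832,649 = +$1 applied to largest allocation (Marchetti): Marchetti becomes $1,907,902.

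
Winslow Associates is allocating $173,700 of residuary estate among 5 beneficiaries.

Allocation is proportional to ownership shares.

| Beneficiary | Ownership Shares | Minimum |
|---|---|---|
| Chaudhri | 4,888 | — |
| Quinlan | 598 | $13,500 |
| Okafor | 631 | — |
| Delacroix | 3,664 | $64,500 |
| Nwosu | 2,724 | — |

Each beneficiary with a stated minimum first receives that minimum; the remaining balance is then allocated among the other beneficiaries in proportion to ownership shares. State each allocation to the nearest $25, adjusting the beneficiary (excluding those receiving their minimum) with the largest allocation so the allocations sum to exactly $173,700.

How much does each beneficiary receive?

Chaudhri: $56,750 | Quinlan: $13,500 | Okafor: $7,325 | Delacroix: $64,500 | Nwosu: $31,625

Guaranteed amounts: Quinlan $13,500; Delacroix $64,500. Residual $95,700.
Residual split over remaining ownership shares 8,243: Chaudhri 56,748.95 → $56,750; Okafor 7,325.82 → $7,325; Nwosu 31,625.23 → $31,625.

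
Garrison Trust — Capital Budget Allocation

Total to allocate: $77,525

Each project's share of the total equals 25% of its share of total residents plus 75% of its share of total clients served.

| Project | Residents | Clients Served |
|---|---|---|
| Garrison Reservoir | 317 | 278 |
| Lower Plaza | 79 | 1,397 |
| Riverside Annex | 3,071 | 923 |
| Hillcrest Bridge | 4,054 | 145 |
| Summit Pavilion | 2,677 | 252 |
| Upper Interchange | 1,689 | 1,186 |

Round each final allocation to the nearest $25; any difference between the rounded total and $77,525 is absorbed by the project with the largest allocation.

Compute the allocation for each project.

Garrison Reservoir: $4,375 · Lower Plaza: $19,550 · Riverside Annex: $17,850 · Hillcrest Bridge: $8,625 · Summit Pavilion: $7,875 · Upper Interchange: $19,250

Residents total 11,887; clients served total 4,181.
Composite weights (25% residents + 75% clients served): Garrison Reservoir 0.0565; Lower Plaza 0.2523; Riverside Annex 0.2302; Hillcrest Bridge 0.1113; Summit Pavilion 0.1015; Upper Interchange 0.2483.
Raw shares: Garrison Reservoir 4,382.91; Lower Plaza 19,556.41; Riverside Annex 17,842.98; Hillcrest Bridge 8,626.34; Summit Pavilion 7,869.21; Upper Interchange 19,247.14.
Rounded to nearest $25: Garrison Reservoir $4,375; Lower Plaza $19,550; Riverside Annex $17,850; Hillcrest Bridge $8,625; Summit Pavilion $7,875; Upper Interchange $19,250. Sum = $77,525.
No rounding difference to absorb.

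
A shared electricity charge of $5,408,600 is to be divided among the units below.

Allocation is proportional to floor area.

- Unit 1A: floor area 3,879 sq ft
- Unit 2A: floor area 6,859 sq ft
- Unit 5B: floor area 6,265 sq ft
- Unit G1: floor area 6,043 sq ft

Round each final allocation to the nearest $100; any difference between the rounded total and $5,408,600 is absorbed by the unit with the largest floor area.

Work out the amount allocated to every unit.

Sum of floor area: 3,879 + 6,859 + 6,265 + 6,043 = 23,046.
Raw shares: Unit 1A 910,351.44; Unit 2A 1,609,719.14; Unit 5B 1,470,314.98; Unit G1 1,418,214.43.
After rounding ($100): Unit 1A $910,400; Unit 2A $1,609,700; Unit 5B $1,470,300; Unit G1 $1,418,200. Sum = $5,408,600.
Rounded total matches; no reconciliation needed.

Unit 1A: $910,400 | Unit 2A: $1,609,700 | Unit 5B: $1,470,300 | Unit G1: $1,418,200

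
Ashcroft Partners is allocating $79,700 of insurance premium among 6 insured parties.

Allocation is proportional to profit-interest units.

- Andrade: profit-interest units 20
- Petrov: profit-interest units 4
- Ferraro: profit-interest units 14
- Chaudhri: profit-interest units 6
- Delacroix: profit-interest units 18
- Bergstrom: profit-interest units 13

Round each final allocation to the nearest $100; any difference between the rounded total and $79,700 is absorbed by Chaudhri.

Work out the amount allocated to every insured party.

Profit-interest units total: 75.
Raw shares: Andrade 20/75 × $79,700 = 21,253.33; Petrov 4/75 × $79,700 = 4,250.67; Ferraro 14/75 × $79,700 = 14,877.33; Chaudhri 6/75 × $79,700 = 6,376.00; Delacroix 18/75 × $79,700 = 19,128.00; Bergstrom 13/75 × $79,700 = 13,814.67.
After rounding ($100): Andrade $21,300; Petrov $4,300; Ferraro $14,900; Chaudhri $6,400; Delacroix $19,100; Bergstrom $13,800. Sum = $79,800.
Difference $79,700 − $79,800 = −$100 applied to Chaudhri: Chaudhri becomes $6,300.

Andrade: $21,300 | Petrov: $4,300 | Ferraro: $14,900 | Chaudhri: $6,300 | Delacroix: $19,100 | Bergstrom: $13,800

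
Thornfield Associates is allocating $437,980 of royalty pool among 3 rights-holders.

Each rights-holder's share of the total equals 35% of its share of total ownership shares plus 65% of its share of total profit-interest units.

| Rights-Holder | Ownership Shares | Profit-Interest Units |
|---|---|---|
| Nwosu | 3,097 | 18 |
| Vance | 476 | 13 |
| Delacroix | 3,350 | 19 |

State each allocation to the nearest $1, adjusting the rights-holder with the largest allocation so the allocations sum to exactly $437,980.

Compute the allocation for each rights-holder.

Nwosu: $171,063 | Vance: $84,558 | Delacroix: $182,359

Ownership shares total 6,923; profit-interest units total 50.
Blended shares (35% ownership shares + 65% profit-interest units): Nwosu 0.3906; Vance 0.1931; Delacroix 0.4164.
Unrounded shares: Nwosu 171,062.85; Vance 84,558.48; Delacroix 182,358.66.
At nearest $1: Nwosu $171,063; Vance $84,558; Delacroix $182,359. Sum = $437,980.
No rounding difference to absorb.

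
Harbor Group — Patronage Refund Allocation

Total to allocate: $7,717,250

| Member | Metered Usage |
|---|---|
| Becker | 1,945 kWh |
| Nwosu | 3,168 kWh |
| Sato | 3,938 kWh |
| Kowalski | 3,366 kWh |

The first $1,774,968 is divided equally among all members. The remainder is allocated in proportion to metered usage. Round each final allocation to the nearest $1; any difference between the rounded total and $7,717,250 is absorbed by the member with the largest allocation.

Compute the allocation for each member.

Becker: $1,374,542 · Nwosu: $1,959,821 · Sato: $2,328,311 · Kowalski: $2,054,576

First tranche $1,774,968 split equally: $443,742 each.
Remainder $5,942,282 by metered usage (total 12,417): Becker 930,799.59 → $930,800; Nwosu 1,516,078.71 → $1,516,079; Sato 1,884,570.07 → $1,884,570; Kowalski 1,610,833.63 → $1,610,834.
Rounding difference −$1 on remainder applied to Sato.
Totals: Becker $443,742 + $930,800 = $1,374,542; Nwosu $443,742 + $1,516,079 = $1,959,821; Sato $443,742 + $1,884,569 = $2,328,311; Kowalski $443,742 + $1,610,834 = $2,054,576.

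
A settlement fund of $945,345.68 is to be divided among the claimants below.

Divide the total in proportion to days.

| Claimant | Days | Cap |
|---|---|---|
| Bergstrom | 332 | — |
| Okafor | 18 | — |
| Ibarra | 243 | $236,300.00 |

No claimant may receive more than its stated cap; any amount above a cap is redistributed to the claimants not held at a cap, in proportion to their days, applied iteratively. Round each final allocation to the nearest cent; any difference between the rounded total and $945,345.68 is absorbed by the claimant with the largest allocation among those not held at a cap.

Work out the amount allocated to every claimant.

Bergstrom: $672,580.47 · Okafor: $36,465.21 · Ibarra: $236,300.00

Combined days = 593.
Unconstrained shares: Bergstrom 529,266.0468; Okafor 28,695.1471; Ibarra 387,384.4861.
Held at cap: Ibarra ($236,300.00); balance $709,045.68 reallocated over remaining days 350.
Shares after redistribution: Bergstrom 672,580.4736 → $672,580.47; Okafor 36,465.2064 → $36,465.21.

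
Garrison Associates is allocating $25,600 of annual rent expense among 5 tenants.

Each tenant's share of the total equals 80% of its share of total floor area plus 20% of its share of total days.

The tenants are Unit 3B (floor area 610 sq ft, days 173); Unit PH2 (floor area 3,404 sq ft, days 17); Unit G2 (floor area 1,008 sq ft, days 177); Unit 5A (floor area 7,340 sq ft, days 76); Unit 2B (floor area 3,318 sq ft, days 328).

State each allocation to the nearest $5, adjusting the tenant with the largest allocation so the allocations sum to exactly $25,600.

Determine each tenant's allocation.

Unit 3B: $1,945 · Unit PH2: $4,560 · Unit G2: $2,490 · Unit 5A: $10,095 · Unit 2B: $6,510

Floor area total 15,680; days total 771.
Combined weights (80% floor area + 20% days): Unit 3B 0.0760; Unit PH2 0.1781; Unit G2 0.0973; Unit 5A 0.3942; Unit 2B 0.2544.
Proportional shares: Unit 3B 1,945.58; Unit PH2 4,558.93; Unit G2 2,491.98; Unit 5A 10,091.63; Unit 2B 6,511.87.
Rounded to nearest $5: Unit 3B $1,945; Unit PH2 $4,560; Unit G2 $2,490; Unit 5A $10,090; Unit 2B $6,510. Sum = $25,595.
Difference $25,600 − $25,595 = +$5 applied to largest allocation (Unit 5A): Unit 5A becomes $10,095.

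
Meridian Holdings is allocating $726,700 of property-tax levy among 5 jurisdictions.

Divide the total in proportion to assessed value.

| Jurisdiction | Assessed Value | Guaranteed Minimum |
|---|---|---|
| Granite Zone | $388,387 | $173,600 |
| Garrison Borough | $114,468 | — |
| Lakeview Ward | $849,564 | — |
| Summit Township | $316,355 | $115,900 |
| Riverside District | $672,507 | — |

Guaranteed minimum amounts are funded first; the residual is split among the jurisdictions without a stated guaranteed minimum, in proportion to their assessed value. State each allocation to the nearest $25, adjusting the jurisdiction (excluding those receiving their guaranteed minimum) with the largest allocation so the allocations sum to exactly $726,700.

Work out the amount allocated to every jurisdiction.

Fund the minimums — Granite Zone $173,600; Summit Township $115,900. Remaining pool $437,200.
Remaining pool split over remaining assessed value 1,636,539: Garrison Borough 30,580.03 → $30,575; Lakeview Ward 226,960.30 → $226,950; Riverside District 179,659.67 → $179,650.
Rounding difference +$25 applied to Lakeview Ward → $226,975.

Granite Zone: $173,600; Garrison Borough: $30,575; Lakeview Ward: $226,975; Summit Township: $115,900; Riverside District: $179,650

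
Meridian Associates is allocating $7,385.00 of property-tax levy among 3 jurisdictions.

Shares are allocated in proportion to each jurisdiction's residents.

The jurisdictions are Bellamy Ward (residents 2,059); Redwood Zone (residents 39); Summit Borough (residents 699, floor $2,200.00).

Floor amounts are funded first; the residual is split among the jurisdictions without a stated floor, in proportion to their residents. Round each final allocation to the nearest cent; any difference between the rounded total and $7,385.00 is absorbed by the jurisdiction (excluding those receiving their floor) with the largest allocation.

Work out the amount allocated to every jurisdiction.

Bellamy Ward: $5,088.62 | Redwood Zone: $96.38 | Summit Borough: $2,200.00

Minimums first: Summit Borough $2,200.00. Residual $5,185.00.
Residual split over remaining residents 2,098: Bellamy Ward 5,088.6153 → $5,088.62; Redwood Zone 96.3847 → $96.38.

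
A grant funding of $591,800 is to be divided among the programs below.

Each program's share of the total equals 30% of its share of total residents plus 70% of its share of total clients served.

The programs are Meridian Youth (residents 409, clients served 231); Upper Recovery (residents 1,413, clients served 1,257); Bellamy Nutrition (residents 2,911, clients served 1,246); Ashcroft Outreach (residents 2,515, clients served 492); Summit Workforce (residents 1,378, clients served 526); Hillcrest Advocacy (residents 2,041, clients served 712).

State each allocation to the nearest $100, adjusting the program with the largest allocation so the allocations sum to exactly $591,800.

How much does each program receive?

Residents total 10,667; clients served total 4,464.
Composite weights (30% residents + 70% clients served): Meridian Youth 0.0477; Upper Recovery 0.2368; Bellamy Nutrition 0.2773; Ashcroft Outreach 0.1479; Summit Workforce 0.1212; Hillcrest Advocacy 0.1691.
Pro-rata amounts: Meridian Youth 28,244.18; Upper Recovery 140,167.59; Bellamy Nutrition 164,079.28; Ashcroft Outreach 87,516.98; Summit Workforce 71,748.13; Hillcrest Advocacy 100,043.84.
After rounding ($100): Meridian Youth $28,200; Upper Recovery $140,200; Bellamy Nutrition $164,100; Ashcroft Outreach $87,500; Summit Workforce $71,700; Hillcrest Advocacy $100,000. Sum = $591,700.
Difference $591,800 − $591,700 = +$100 applied to largest allocation (Bellamy Nutrition): Bellamy Nutrition becomes $164,200.

Meridian Youth: $28,200 | Upper Recovery: $140,200 | Bellamy Nutrition: $164,200 | Ashcroft Outreach: $87,500 | Summit Workforce: $71,700 | Hillcrest Advocacy: $100,000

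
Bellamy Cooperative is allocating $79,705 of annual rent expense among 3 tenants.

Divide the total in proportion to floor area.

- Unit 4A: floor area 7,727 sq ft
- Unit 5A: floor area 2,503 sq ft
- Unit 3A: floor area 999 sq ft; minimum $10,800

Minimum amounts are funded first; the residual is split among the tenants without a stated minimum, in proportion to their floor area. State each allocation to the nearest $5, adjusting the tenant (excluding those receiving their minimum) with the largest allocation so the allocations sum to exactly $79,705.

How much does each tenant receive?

Minimums first: Unit 3A $10,800. Remaining pool $68,905.
Remaining pool split over remaining floor area 10,230: Unit 4A 52,045.84 → $52,045; Unit 5A 16,859.16 → $16,860.

Unit 4A: $52,045 | Unit 5A: $16,860 | Unit 3A: $10,800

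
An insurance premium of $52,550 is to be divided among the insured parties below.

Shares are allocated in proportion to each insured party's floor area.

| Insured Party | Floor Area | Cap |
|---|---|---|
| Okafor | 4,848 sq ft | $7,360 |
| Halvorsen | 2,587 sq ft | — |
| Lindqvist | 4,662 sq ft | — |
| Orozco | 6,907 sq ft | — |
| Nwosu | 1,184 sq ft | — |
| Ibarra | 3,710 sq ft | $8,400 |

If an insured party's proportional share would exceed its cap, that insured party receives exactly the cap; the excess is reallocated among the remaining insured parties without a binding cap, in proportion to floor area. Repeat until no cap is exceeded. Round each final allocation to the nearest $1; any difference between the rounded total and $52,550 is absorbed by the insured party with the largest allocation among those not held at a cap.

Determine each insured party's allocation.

Total floor area = 23,898.
Unconstrained shares: Okafor 10,660.41; Halvorsen 5,688.63; Lindqvist 10,251.41; Orozco 15,188.00; Nwosu 2,603.53; Ibarra 8,158.03.
Capped: Okafor ($7,360); balance $45,190 reallocated over remaining floor area 19,050.
Capped: Ibarra ($8,400); balance $36,790 reallocated over remaining floor area 15,340.
Remaining shares: Halvorsen 6,204.42 → $6,204; Lindqvist 11,180.90 → $11,181; Orozco 16,565.09 → $16,565; Nwosu 2,839.59 → $2,840.

Okafor: $7,360; Halvorsen: $6,204; Lindqvist: $11,181; Orozco: $16,565; Nwosu: $2,840; Ibarra: $8,400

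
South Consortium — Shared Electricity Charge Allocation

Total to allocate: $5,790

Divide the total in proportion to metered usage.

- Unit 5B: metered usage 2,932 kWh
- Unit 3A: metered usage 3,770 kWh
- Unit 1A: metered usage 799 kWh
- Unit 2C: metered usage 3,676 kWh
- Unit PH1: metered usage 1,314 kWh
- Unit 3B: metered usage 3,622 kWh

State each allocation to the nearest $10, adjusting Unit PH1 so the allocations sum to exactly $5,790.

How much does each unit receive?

Unit 5B: $1,050; Unit 3A: $1,350; Unit 1A: $290; Unit 2C: $1,320; Unit PH1: $480; Unit 3B: $1,300

Combined metered usage = 16,113.
Proportional shares: Unit 5B 2,932/16,113 × $5,790 = 1,053.58; Unit 3A 3,770/16,113 × $5,790 = 1,354.70; Unit 1A 799/16,113 × $5,790 = 287.11; Unit 2C 3,676/16,113 × $5,790 = 1,320.92; Unit PH1 1,314/16,113 × $5,790 = 472.17; Unit 3B 3,622/16,113 × $5,790 = 1,301.52.
After rounding ($10): Unit 5B $1,050; Unit 3A $1,350; Unit 1A $290; Unit 2C $1,320; Unit PH1 $470; Unit 3B $1,300. Sum = $5,780.
Difference $5,790 − $5,780 = +$10 applied to Unit PH1: Unit PH1 becomes $480.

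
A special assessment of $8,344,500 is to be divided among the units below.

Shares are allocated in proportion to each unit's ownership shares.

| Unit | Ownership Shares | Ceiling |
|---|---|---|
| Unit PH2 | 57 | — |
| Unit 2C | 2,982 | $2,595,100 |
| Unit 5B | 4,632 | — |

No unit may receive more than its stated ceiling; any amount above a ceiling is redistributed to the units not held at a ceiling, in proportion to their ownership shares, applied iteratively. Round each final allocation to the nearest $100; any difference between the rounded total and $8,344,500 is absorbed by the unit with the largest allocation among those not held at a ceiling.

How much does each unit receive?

Combined ownership shares = 7,671.
Unconstrained shares: Unit PH2 62,004.50; Unit 2C 3,243,814.24; Unit 5B 5,038,681.27.
Capped: Unit 2C ($2,595,100); residual $5,749,400 reallocated over remaining ownership shares 4,689.
Shares after redistribution: Unit PH2 69,890.34 → $69,900; Unit 5B 5,679,509.66 → $5,679,500.

Unit PH2: $69,900 | Unit 2C: $2,595,100 | Unit 5B: $5,679,500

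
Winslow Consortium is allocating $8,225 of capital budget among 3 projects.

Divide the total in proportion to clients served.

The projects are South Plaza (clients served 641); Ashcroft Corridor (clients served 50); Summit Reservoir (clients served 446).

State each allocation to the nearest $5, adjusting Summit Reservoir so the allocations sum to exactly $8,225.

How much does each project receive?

South Plaza: $4,635 | Ashcroft Corridor: $360 | Summit Reservoir: $3,230

Clients served total: 1,137.
Unrounded shares: South Plaza 641/1,137 × $8,225 = 4,636.96; Ashcroft Corridor 50/1,137 × $8,225 = 361.70; Summit Reservoir 446/1,137 × $8,225 = 3,226.34.
Rounded to nearest $5: South Plaza $4,635; Ashcroft Corridor $360; Summit Reservoir $3,225. Sum = $8,220.
Difference $8,225 − $8,220 = +$5 applied to Summit Reservoir: Summit Reservoir becomes $3,230.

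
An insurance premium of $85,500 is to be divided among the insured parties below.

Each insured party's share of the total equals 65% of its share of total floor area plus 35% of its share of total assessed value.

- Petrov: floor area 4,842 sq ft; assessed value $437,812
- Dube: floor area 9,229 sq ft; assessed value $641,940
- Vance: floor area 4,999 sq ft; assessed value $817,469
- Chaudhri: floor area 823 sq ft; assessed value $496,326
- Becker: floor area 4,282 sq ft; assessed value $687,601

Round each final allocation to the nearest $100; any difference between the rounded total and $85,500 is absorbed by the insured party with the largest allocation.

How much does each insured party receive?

Petrov: $15,400 · Dube: $27,500 · Vance: $19,400 · Chaudhri: $6,700 · Becker: $16,500

Floor area total 24,175; assessed value total 3,081,148.
Blended shares (65% floor area + 35% assessed value): Petrov 0.1799; Dube 0.3211; Vance 0.2273; Chaudhri 0.0785; Becker 0.1932.
Unrounded shares: Petrov 15,383.25; Dube 27,450.91; Vance 19,431.51; Chaudhri 6,712.43; Becker 16,521.91.
Rounded to nearest $100: Petrov $15,400; Dube $27,500; Vance $19,400; Chaudhri $6,700; Becker $16,500. Sum = $85,500.
Rounded total matches; no reconciliation needed.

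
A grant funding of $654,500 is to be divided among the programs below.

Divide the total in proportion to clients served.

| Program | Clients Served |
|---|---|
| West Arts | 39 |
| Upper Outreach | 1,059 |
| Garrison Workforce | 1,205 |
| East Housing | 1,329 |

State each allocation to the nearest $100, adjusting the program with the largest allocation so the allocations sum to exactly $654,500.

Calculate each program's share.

West Arts: $7,000 · Upper Outreach: $190,800 · Garrison Workforce: $217,100 · East Housing: $239,600

Clients served total: 3,632.
Raw shares: West Arts 39/3,632 × $654,500 = 7,027.95; Upper Outreach 1,059/3,632 × $654,500 = 190,835.77; Garrison Workforce 1,205/3,632 × $654,500 = 217,145.51; East Housing 1,329/3,632 × $654,500 = 239,490.78.
After rounding ($100): West Arts $7,000; Upper Outreach $190,800; Garrison Workforce $217,100; East Housing $239,500. Sum = $654,400.
Difference $654,500 − $654,400 = +$100 applied to largest allocation (East Housing): East Housing becomes $239,600.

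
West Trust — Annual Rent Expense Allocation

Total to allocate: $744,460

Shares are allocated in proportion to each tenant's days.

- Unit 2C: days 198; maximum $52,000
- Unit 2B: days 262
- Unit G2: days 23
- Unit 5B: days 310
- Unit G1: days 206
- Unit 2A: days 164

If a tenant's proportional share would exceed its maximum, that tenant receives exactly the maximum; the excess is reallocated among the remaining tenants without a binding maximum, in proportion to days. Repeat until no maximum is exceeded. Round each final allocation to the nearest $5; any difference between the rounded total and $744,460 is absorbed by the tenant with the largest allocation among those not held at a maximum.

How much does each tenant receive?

Unit 2C: $52,000; Unit 2B: $188,005; Unit G2: $16,505; Unit 5B: $222,450; Unit G1: $147,820; Unit 2A: $117,680

Combined days = 1,163.
Pro-rata shares before constraints: Unit 2C 126,743.83; Unit 2B 167,711.54; Unit G2 14,722.77; Unit 5B 198,437.32; Unit G1 131,864.80; Unit 2A 104,979.74.
Cap binds for Unit 2C ($52,000); residual $692,460 reallocated over remaining days 965.
Shares after redistribution: Unit 2B 188,004.68 → $188,005; Unit G2 16,504.23 → $16,505; Unit 5B 222,448.29 → $222,450; Unit G1 147,820.48 → $147,820; Unit 2A 117,682.32 → $117,680.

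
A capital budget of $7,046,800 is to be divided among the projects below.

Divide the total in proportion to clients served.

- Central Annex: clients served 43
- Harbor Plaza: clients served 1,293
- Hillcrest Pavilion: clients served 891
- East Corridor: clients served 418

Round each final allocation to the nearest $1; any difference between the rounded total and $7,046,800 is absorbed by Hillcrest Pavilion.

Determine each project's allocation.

Central Annex: $114,560; Harbor Plaza: $3,444,806; Hillcrest Pavilion: $2,373,800; East Corridor: $1,113,634

Clients served total: 2,645.
Raw shares: Central Annex 43/2,645 × $7,046,800 = 114,560.45; Harbor Plaza 1,293/2,645 × $7,046,800 = 3,444,806.20; Hillcrest Pavilion 891/2,645 × $7,046,800 = 2,373,799.17; East Corridor 418/2,645 × $7,046,800 = 1,113,634.18.
At nearest $1: Central Annex $114,560; Harbor Plaza $3,444,806; Hillcrest Pavilion $2,373,799; East Corridor $1,113,634. Sum = $7,046,799.
Difference $7,046,800 − $7,046,799 = +$1 applied to Hillcrest Pavilion: Hillcrest Pavilion becomes $2,373,800.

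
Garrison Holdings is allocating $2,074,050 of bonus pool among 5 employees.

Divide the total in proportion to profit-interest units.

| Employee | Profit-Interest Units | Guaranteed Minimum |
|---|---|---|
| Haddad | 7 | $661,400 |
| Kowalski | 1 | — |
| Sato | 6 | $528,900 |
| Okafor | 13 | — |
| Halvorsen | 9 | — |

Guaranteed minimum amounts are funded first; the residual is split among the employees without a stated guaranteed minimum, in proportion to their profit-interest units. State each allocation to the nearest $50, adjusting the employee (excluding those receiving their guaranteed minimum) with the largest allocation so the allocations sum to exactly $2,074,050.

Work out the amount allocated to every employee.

Haddad: $661,400 · Kowalski: $38,400 · Sato: $528,900 · Okafor: $499,550 · Halvorsen: $345,800

Minimums first: Haddad $661,400; Sato $528,900. Balance $883,750.
Balance split over remaining profit-interest units 23: Kowalski 38,423.91 → $38,400; Okafor 499,510.87 → $499,500; Halvorsen 345,815.22 → $345,800.
Rounding difference +$50 applied to Okafor → $499,550.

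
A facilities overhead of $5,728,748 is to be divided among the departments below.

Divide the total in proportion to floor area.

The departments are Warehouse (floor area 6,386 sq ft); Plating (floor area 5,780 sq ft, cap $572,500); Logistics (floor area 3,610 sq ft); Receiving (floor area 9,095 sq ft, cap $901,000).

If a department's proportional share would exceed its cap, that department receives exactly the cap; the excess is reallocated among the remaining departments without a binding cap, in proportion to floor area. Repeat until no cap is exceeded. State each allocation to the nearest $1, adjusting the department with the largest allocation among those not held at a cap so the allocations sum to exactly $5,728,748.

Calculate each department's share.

Warehouse: $2,718,489 · Plating: $572,500 · Logistics: $1,536,759 · Receiving: $901,000

Sum of floor area: 24,871.
Unconstrained shares: Warehouse 1,470,941.45; Plating 1,331,356.34; Logistics 831,521.86; Receiving 2,094,928.35.
Held at cap: Plating ($572,500), Receiving ($901,000); residual $4,255,248 reallocated over remaining floor area 9,996.
Shares after redistribution: Warehouse 2,718,488.77 → $2,718,489; Logistics 1,536,759.23 → $1,536,759.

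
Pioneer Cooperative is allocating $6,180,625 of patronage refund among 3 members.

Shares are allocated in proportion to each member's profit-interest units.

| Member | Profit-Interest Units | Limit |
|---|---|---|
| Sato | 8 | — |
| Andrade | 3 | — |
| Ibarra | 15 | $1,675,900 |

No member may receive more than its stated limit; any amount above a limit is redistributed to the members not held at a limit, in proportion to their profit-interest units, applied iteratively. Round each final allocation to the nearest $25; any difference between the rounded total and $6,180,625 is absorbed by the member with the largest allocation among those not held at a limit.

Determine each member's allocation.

Sato: $3,276,175 | Andrade: $1,228,550 | Ibarra: $1,675,900

Total profit-interest units = 26.
Proportional shares (ignoring caps): Sato 1,901,730.77; Andrade 713,149.04; Ibarra 3,565,745.19.
Cap binds for Ibarra ($1,675,900); remaining pool $4,504,725 reallocated over remaining profit-interest units 11.
Remaining shares: Sato 3,276,163.64 → $3,276,175; Andrade 1,228,561.36 → $1,228,550.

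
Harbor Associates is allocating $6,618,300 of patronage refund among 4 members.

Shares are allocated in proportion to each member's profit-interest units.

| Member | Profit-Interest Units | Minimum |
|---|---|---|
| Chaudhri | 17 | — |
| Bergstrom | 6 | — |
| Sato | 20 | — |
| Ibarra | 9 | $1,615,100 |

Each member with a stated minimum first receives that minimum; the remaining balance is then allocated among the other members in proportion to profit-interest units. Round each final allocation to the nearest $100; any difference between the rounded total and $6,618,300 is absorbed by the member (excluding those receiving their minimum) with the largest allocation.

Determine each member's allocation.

Chaudhri: $1,978,000; Bergstrom: $698,100; Sato: $2,327,100; Ibarra: $1,615,100

Minimums first: Ibarra $1,615,100. Balance $5,003,200.
Balance split over remaining profit-interest units 43: Chaudhri 1,978,009.30 → $1,978,000; Bergstrom 698,120.93 → $698,100; Sato 2,327,069.77 → $2,327,100.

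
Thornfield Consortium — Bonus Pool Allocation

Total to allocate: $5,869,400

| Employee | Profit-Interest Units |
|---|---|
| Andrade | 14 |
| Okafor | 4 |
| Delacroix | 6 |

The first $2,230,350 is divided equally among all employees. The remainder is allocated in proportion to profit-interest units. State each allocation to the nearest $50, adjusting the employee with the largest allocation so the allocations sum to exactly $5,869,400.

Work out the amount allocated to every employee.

$2,230,350 shared equally gives $743,450 per employee.
Remainder $3,639,050 by profit-interest units (total 24): Andrade 2,122,779.17 → $2,122,800; Okafor 606,508.33 → $606,500; Delacroix 909,762.50 → $909,750.
Totals: Andrade $743,450 + $2,122,800 = $2,866,250; Okafor $743,450 + $606,500 = $1,349,950; Delacroix $743,450 + $909,750 = $1,653,200.

Andrade: $2,866,250; Okafor: $1,349,950; Delacroix: $1,653,200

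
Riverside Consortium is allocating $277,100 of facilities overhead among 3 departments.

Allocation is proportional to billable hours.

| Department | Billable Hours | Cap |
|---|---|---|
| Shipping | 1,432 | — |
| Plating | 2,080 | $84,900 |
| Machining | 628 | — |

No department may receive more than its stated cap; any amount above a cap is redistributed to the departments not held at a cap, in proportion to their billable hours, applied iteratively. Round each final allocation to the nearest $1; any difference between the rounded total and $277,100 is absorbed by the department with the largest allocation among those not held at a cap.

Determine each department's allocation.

Total billable hours = 4,140.
Unconstrained shares: Shipping 95,847.15; Plating 139,219.32; Machining 42,033.53.
Capped: Plating ($84,900); remaining pool $192,200 reallocated over remaining billable hours 2,060.
Remaining shares: Shipping 133,606.99 → $133,607; Machining 58,593.01 → $58,593.

Shipping: $133,607 · Plating: $84,900 · Machining: $58,593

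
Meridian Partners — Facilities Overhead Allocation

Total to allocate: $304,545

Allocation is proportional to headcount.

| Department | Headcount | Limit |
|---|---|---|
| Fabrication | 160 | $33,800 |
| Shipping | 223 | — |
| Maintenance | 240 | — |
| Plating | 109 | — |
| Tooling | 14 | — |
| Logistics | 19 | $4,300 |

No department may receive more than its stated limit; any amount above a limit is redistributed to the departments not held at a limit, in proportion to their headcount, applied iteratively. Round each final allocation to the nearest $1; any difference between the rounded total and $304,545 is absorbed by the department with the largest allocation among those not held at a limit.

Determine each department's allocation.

Headcount total: 765.
Pro-rata shares before constraints: Fabrication 63,695.69; Shipping 88,775.86; Maintenance 95,543.53; Plating 43,392.69; Tooling 5,573.37; Logistics 7,563.86.
Held at cap: Fabrication ($33,800), Logistics ($4,300); residual $266,445 reallocated over remaining headcount 586.
Shares after redistribution: Shipping 101,394.60 → $101,395; Maintenance 109,124.23 → $109,124; Plating 49,560.59 → $49,561; Tooling 6,365.58 → $6,366.
Rounding difference −$1 applied to Maintenance → $109,123.

Fabrication: $33,800 · Shipping: $101,395 · Maintenance: $109,123 · Plating: $49,561 · Tooling: $6,366 · Logistics: $4,300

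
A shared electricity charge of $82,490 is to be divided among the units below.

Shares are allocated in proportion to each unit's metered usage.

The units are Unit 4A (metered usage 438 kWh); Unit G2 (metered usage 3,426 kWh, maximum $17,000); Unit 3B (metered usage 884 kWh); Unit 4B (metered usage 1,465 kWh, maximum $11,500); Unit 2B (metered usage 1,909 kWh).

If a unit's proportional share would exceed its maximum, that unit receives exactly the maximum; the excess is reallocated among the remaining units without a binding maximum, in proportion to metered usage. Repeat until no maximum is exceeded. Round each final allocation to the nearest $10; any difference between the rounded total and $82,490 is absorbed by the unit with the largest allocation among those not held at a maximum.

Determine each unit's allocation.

Combined metered usage = 8,122.
Pro-rata shares before constraints: Unit 4A 4,448.49; Unit G2 34,795.71; Unit 3B 8,978.23; Unit 4B 14,879.08; Unit 2B 19,388.50.
Cap binds for Unit G2 ($17,000), Unit 4B ($11,500); remaining pool $53,990 reallocated over remaining metered usage 3,231.
Redistributed shares: Unit 4A 7,318.98 → $7,320; Unit 3B 14,771.64 → $14,770; Unit 2B 31,899.38 → $31,900.

Unit 4A: $7,320 | Unit G2: $17,000 | Unit 3B: $14,770 | Unit 4B: $11,500 | Unit 2B: $31,900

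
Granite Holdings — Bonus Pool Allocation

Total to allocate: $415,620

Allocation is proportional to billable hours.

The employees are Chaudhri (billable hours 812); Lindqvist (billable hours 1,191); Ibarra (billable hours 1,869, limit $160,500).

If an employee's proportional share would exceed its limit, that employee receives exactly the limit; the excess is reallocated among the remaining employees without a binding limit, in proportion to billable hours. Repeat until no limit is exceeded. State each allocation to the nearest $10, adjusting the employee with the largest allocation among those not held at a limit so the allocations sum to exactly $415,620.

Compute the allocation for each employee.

Sum of billable hours: 3,872.
Pro-rata shares before constraints: Chaudhri 87,159.98; Lindqvist 127,841.79; Ibarra 200,618.23.
Held at cap: Ibarra ($160,500); balance $255,120 reallocated over remaining billable hours 2,003.
Shares after redistribution: Chaudhri 103,423.58 → $103,420; Lindqvist 151,696.42 → $151,700.

Chaudhri: $103,420 · Lindqvist: $151,700 · Ibarra: $160,500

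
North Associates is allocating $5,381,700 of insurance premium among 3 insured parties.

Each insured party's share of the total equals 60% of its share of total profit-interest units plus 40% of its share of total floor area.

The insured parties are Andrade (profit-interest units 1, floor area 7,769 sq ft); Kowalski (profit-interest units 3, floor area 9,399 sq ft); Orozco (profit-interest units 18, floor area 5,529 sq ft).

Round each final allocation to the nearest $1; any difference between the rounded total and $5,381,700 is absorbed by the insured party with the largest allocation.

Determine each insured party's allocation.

Andrade: $883,619; Kowalski: $1,331,762; Orozco: $3,166,319

Totals — profit-interest units 22, floor area 22,697.
Composite weights (60% profit-interest units + 40% floor area): Andrade 0.1642; Kowalski 0.2475; Orozco 0.5883.
Pro-rata amounts: Andrade 883,618.63; Kowalski 1,331,762.04; Orozco 3,166,319.33.
At nearest $1: Andrade $883,619; Kowalski $1,331,762; Orozco $3,166,319. Sum = $5,381,700.
Sum already equals the total — no adjustment.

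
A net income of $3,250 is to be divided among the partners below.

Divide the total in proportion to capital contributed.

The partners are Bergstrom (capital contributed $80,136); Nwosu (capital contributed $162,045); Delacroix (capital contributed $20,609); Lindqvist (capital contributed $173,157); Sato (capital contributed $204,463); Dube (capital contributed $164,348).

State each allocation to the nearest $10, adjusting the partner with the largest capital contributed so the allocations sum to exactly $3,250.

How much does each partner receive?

Total capital contributed = 804,758.
Pro-rata amounts: Bergstrom 80,136/804,758 × $3,250 = 323.63; Nwosu 162,045/804,758 × $3,250 = 654.42; Delacroix 20,609/804,758 × $3,250 = 83.23; Lindqvist 173,157/804,758 × $3,250 = 699.29; Sato 204,463/804,758 × $3,250 = 825.72; Dube 164,348/804,758 × $3,250 = 663.72.
Rounded to nearest $10: Bergstrom $320; Nwosu $650; Delacroix $80; Lindqvist $700; Sato $830; Dube $660. Sum = $3,240.
Difference $3,250 − $3,240 = +$10 applied to largest capital contributed (Sato): Sato becomes $840.

Bergstrom: $320; Nwosu: $650; Delacroix: $80; Lindqvist: $700; Sato: $840; Dube: $660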